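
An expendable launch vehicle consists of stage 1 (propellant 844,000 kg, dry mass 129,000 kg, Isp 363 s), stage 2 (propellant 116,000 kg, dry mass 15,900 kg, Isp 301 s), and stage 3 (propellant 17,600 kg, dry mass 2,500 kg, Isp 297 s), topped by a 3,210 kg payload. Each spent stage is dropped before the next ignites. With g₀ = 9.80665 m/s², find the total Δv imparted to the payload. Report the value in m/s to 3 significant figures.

Δv ≈ 13100 m/s

Ignition mass of stage 1 = 844,000+129,000 + 116,000+15,900 + 17,600+2,500 + 3,210 = 1,128,210 kg.
Stage 1: m₀ = 1,128,210 kg, m_f = 1,128,210 − 844,000 = 284,210 kg; Δv = 363×9.80665×ln(3.97) = 3559.8×1.3787 ≈ 4908 m/s.
Stage 2: m₀ = 155,210 kg, m_f = 155,210 − 116,000 = 39,210 kg; Δv = 301×9.80665×ln(3.958) = 2951.8×1.3758 ≈ 4061 m/s.
Stage 3: m₀ = 23,310 kg, m_f = 23,310 − 17,600 = 5,710 kg; Δv = 297×9.80665×ln(4.082) = 2912.6×1.4067 ≈ 4097 m/s.
Total Δv = 4908 + 4061 + 4097 = 13066 m/s.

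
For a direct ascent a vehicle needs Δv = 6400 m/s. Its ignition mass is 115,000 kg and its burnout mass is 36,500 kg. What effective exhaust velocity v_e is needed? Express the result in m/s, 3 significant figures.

ln(m₀/m_f) = ln(115000/36500) = ln(3.151) = 1.1476.
Rocket equation: v_e = Δv / ln(m₀/m_f) = 6400 / 1.1476 = 5576.8 m/s.

v_e ≈ 5580 m/s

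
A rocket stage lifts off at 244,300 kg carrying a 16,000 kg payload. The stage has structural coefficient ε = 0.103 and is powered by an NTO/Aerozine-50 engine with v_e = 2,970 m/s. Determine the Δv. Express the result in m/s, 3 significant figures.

Stage wet mass = m₀ − payload = 244,300 − 16,000 = 228,300 kg.
Stage dry mass = ε × stage wet mass = 0.103 × 228,300 = 23,514.9 kg.
Burnout mass m_f = stage dry + payload = 23,514.9 + 16,000 = 39,514.9 kg.
Rocket equation: Δv = v_e · ln(244,300/39,514.9) = 2970.0 × ln(6.182) = 2970.0 × 1.8217 ≈ 5411 m/s.

Δv ≈ 5410 m/s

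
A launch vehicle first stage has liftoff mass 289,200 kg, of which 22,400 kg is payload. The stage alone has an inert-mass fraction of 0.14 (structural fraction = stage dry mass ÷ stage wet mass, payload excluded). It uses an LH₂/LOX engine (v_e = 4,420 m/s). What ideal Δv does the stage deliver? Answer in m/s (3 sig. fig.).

Stage wet mass = m₀ − payload = 289,200 − 22,400 = 266,800 kg.
Stage dry mass = ε × stage wet mass = 0.14 × 266,800 = 37,352 kg.
Burnout mass m_f = stage dry + payload = 37,352 + 22,400 = 59,752 kg.
Δv = v_e · ln(289,200/59,752) = 4420.0 × ln(4.84) = 4420.0 × 1.5769 ≈ 6970 m/s.

Δv ≈ 6970 m/s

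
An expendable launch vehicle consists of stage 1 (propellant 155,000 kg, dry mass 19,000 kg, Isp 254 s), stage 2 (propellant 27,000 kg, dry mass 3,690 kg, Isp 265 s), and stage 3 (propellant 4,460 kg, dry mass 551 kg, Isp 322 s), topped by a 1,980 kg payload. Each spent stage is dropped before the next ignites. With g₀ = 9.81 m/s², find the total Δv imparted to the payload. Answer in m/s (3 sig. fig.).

Ignition mass of stage 1 = 155,000+19,000 + 27,000+3,690 + 4,460+551 + 1,980 = 211,681 kg.
Stage 1: m₀ = 211,681 kg, m_f = 211,681 − 155,000 = 56,681 kg; Δv = 254×9.81×ln(3.735) = 2491.7×1.3176 ≈ 3283 m/s.
Stage 2: m₀ = 37,681 kg, m_f = 37,681 − 27,000 = 10,681 kg; Δv = 265×9.81×ln(3.528) = 2599.7×1.2607 ≈ 3277 m/s.
Stage 3: m₀ = 6,991 kg, m_f = 6,991 − 4,460 = 2,531 kg; Δv = 322×9.81×ln(2.762) = 3158.8×1.0160 ≈ 3209 m/s.
Total Δv = 3283 + 3277 + 3209 = 9769 m/s.

Δv ≈ 9770 m/s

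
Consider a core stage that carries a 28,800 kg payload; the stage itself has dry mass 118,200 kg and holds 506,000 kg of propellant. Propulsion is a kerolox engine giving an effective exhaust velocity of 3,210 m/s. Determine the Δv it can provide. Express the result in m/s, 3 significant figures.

Δv ≈ 4790 m/s

m₀ = payload + dry + propellant = 28,800 + 118,200 + 506,000 = 653,000 kg.
m_f = payload + dry = 28,800 + 118,200 = 147,000 kg.
By the Tsiolkovsky rocket equation, Δv = v_e · ln(m₀/m_f) = 3210.0 × ln(4.442) = 3210.0 × 1.4911 ≈ 4786.6 m/s.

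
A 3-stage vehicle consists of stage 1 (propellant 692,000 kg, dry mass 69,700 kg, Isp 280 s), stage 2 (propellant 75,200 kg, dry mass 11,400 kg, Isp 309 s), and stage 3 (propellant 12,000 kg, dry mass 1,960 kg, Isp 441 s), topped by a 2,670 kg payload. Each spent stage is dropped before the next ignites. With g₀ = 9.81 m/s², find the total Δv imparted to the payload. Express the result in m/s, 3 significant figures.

Ignition mass of stage 1 = 692,000+69,700 + 75,200+11,400 + 12,000+1,960 + 2,670 = 864,930 kg.
Stage 1: m₀ = 864,930 kg, m_f = 864,930 − 692,000 = 172,930 kg; Δv = 280×9.81×ln(5.002) = 2746.8×1.6098 ≈ 4422 m/s.
Stage 2: m₀ = 103,230 kg, m_f = 103,230 − 75,200 = 28,030 kg; Δv = 309×9.81×ln(3.683) = 3031.3×1.3037 ≈ 3952 m/s.
Stage 3: m₀ = 16,630 kg, m_f = 16,630 − 12,000 = 4,630 kg; Δv = 441×9.81×ln(3.592) = 4326.2×1.2787 ≈ 5532 m/s.
Total Δv = 4422 + 3952 + 5532 = 13906 m/s.

Δv ≈ 13900 m/s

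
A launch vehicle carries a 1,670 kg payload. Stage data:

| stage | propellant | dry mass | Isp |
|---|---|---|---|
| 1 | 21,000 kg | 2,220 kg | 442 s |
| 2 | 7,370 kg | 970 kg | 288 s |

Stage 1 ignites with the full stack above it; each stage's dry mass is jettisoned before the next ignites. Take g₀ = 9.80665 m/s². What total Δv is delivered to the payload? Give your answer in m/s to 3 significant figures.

Ignition mass of stage 1 = 21,000+2,220 + 7,370+970 + 1,670 = 33,230 kg.
Stage 1: m₀ = 33,230 kg, m_f = 33,230 − 21,000 = 12,230 kg; Δv = 442×9.80665×ln(2.717) = 4334.5×0.9996 ≈ 4333 m/s.
Stage 2: m₀ = 10,010 kg, m_f = 10,010 − 7,370 = 2,640 kg; Δv = 288×9.80665×ln(3.792) = 2824.3×1.3328 ≈ 3764 m/s.
Total Δv = 4333 + 3764 = 8097 m/s.

Δv ≈ 8100 m/s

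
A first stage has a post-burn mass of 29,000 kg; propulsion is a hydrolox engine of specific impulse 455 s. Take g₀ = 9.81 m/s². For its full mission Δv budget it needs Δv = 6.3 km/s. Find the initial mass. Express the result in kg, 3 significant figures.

v_e = Isp · g₀ = 455 × 9.81 = 4463.6 m/s.
Rocket equation: m₀/m_f = exp(Δv / v_e) = exp(6300 / 4463.6) = exp(1.4114) = 4.1018.
m₀ = m_f × 4.1018 = 29,000 × 4.1018 = 118,952 kg.

initial mass ≈ 119000 kg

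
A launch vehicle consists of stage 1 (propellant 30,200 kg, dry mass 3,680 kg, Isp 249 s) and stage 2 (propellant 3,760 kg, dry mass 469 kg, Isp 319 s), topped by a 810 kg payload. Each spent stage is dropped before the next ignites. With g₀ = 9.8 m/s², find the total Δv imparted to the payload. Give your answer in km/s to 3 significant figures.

Ignition mass of stage 1 = 30,200+3,680 + 3,760+469 + 810 = 38,919 kg.
Stage 1: m₀ = 38,919 kg, m_f = 38,919 − 30,200 = 8,719 kg; Δv = 249×9.8×ln(4.464) = 2440.2×1.4960 ≈ 3650 m/s.
Stage 2: m₀ = 5,039 kg, m_f = 5,039 − 3,760 = 1,279 kg; Δv = 319×9.8×ln(3.94) = 3126.2×1.3711 ≈ 4286 m/s.
Total Δv = 3650 + 4286 = 7936 m/s.

Δv ≈ 7.94 km/s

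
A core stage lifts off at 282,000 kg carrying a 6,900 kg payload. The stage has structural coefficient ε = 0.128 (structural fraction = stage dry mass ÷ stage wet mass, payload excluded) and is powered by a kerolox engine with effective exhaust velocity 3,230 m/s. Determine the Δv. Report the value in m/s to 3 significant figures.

Stage wet mass = m₀ − payload = 282,000 − 6,900 = 275,100 kg.
Stage dry mass = ε × stage wet mass = 0.128 × 275,100 = 35,212.8 kg.
Burnout mass m_f = stage dry + payload = 35,212.8 + 6,900 = 42,112.8 kg.
Δv = v_e · ln(282,000/42,112.8) = 3230.0 × ln(6.696) = 3230.0 × 1.9016 ≈ 6142 m/s.

Δv ≈ 6140 m/s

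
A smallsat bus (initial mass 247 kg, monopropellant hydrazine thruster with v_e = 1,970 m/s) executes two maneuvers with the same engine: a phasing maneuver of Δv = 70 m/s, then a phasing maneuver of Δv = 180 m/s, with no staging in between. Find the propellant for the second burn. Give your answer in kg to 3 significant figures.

propellant for the second burn ≈ 20.8 kg

After the first burn: m = 247 × exp(−70/1970.0) = 247 × 0.96509 = 238.377 kg.
After the second burn: m = 238.377 × exp(−180/1970.0) = 238.377 × 0.91268 = 217.562 kg.
Second-burn propellant = 238.377 − 217.562 = 20.815 kg.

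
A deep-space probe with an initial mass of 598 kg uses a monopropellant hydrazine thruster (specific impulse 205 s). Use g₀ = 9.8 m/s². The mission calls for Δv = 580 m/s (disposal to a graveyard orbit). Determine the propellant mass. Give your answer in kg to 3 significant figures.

propellant mass ≈ 150 kg

v_e = Isp · g₀ = 205 × 9.8 = 2009.0 m/s.
Rocket equation: m₀/m_f = exp(Δv / v_e) = exp(580 / 2009.0) = exp(0.2887) = 1.3347.
m_f = 598 / 1.3347 = 448.041 kg, so propellant = m₀ − m_f = 598 − 448.041 = 149.959 kg.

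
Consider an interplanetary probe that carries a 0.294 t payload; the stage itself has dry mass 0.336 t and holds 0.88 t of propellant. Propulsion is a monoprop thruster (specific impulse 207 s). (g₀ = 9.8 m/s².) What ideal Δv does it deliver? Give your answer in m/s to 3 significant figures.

Δv ≈ 1770 m/s

v_e = Isp · g₀ = 207 × 9.8 = 2028.6 m/s.
m₀ = payload + dry + propellant = 0.294 + 0.336 + 0.88 = 1.51 t.
m_f = payload + dry = 0.294 + 0.336 = 0.63 t.
Using Δv = v_e ln(m₀/m_f): Δv = v_e · ln(m₀/m_f) = 2028.6 × ln(2.397) = 2028.6 × 0.8741 ≈ 1773.3 m/s.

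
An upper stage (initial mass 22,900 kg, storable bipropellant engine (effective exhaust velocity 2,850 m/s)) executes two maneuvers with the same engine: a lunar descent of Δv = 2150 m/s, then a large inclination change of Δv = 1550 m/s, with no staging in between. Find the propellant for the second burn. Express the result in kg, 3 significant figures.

After the first burn: m = 22900 × exp(−2150/2850.0) = 22900 × 0.47030 = 10,769.9 kg.
After the second burn: m = 10,769.9 × exp(−1550/2850.0) = 10,769.9 × 0.58050 = 6,251.93 kg.
Second-burn propellant = 10,769.9 − 6,251.93 = 4,517.97 kg.

propellant for the second burn ≈ 4520 kg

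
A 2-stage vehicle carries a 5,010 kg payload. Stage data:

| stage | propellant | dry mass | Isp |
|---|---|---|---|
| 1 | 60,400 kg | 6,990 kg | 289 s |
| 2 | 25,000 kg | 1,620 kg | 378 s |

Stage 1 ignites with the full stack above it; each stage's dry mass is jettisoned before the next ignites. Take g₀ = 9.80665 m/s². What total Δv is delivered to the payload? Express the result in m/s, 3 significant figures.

Ignition mass of stage 1 = 60,400+6,990 + 25,000+1,620 + 5,010 = 99,020 kg.
Stage 1: m₀ = 99,020 kg, m_f = 99,020 − 60,400 = 38,620 kg; Δv = 289×9.80665×ln(2.564) = 2834.1×0.9416 ≈ 2668 m/s.
Stage 2: m₀ = 31,630 kg, m_f = 31,630 − 25,000 = 6,630 kg; Δv = 378×9.80665×ln(4.771) = 3706.9×1.5625 ≈ 5792 m/s.
Total Δv = 2668 + 5792 = 8460 m/s.

Δv ≈ 8460 m/s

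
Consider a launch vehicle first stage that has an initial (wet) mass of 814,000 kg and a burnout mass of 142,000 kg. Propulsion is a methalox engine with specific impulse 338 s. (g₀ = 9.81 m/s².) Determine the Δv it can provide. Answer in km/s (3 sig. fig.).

v_e = Isp · g₀ = 338 × 9.81 = 3315.8 m/s.
Δv = v_e · ln(m₀/m_f) = 3315.8 × ln(5.732) = 3315.8 × 1.7461 ≈ 5789.8 m/s.

Δv ≈ 5.79 km/s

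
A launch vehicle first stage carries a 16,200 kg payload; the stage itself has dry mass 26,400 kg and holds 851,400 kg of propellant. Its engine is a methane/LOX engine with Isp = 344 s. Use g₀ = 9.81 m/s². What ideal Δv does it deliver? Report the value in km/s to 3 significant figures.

Δv ≈ 10.3 km/s

v_e = Isp · g₀ = 344 × 9.81 = 3374.6 m/s.
m₀ = payload + dry + propellant = 16,200 + 26,400 + 851,400 = 894,000 kg.
m_f = payload + dry = 16,200 + 26,400 = 42,600 kg.
Using Δv = v_e ln(m₀/m_f): Δv = v_e · ln(m₀/m_f) = 3374.6 × ln(20.99) = 3374.6 × 3.0439 ≈ 10271.9 m/s.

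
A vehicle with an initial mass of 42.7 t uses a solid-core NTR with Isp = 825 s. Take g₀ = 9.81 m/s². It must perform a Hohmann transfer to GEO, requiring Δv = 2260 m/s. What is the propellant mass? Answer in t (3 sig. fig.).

propellant mass ≈ 10.4 t

v_e = Isp · g₀ = 825 × 9.81 = 8093.2 m/s.
m₀/m_f = exp(Δv / v_e) = exp(2260 / 8093.2) = exp(0.2792) = 1.3221.
m_f = 42.7 / 1.3221 = 32.2971 t, so propellant = m₀ − m_f = 42.7 − 32.2971 = 10.4029 t.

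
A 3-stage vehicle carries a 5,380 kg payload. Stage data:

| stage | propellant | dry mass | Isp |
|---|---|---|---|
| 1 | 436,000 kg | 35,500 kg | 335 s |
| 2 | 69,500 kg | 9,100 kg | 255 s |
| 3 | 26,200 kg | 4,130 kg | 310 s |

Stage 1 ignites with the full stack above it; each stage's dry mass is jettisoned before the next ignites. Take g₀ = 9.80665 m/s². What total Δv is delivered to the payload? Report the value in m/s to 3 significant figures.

Ignition mass of stage 1 = 436,000+35,500 + 69,500+9,100 + 26,200+4,130 + 5,380 = 585,810 kg.
Stage 1: m₀ = 585,810 kg, m_f = 585,810 − 436,000 = 149,810 kg; Δv = 335×9.80665×ln(3.91) = 3285.2×1.3636 ≈ 4480 m/s.
Stage 2: m₀ = 114,310 kg, m_f = 114,310 − 69,500 = 44,810 kg; Δv = 255×9.80665×ln(2.551) = 2500.7×0.9365 ≈ 2342 m/s.
Stage 3: m₀ = 35,710 kg, m_f = 35,710 − 26,200 = 9,510 kg; Δv = 310×9.80665×ln(3.755) = 3040.1×1.3231 ≈ 4022 m/s.
Total Δv = 4480 + 2342 + 4022 = 10844 m/s.

Δv ≈ 10800 m/s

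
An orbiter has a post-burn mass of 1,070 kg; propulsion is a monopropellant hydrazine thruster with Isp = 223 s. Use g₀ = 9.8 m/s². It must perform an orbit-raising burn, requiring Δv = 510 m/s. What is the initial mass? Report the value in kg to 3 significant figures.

initial mass ≈ 1350 kg

v_e = Isp · g₀ = 223 × 9.8 = 2185.4 m/s.
Rocket equation: m₀/m_f = exp(Δv / v_e) = exp(510 / 2185.4) = exp(0.2334) = 1.2628.
m₀ = m_f × 1.2628 = 1,070 × 1.2628 = 1,351.2 kg.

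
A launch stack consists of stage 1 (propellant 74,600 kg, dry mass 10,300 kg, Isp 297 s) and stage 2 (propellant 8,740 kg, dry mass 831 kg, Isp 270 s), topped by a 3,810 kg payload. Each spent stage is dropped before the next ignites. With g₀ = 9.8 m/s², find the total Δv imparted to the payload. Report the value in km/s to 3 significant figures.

Ignition mass of stage 1 = 74,600+10,300 + 8,740+831 + 3,810 = 98,281 kg.
Stage 1: m₀ = 98,281 kg, m_f = 98,281 − 74,600 = 23,681 kg; Δv = 297×9.8×ln(4.15) = 2910.6×1.4232 ≈ 4142 m/s.
Stage 2: m₀ = 13,381 kg, m_f = 13,381 − 8,740 = 4,641 kg; Δv = 270×9.8×ln(2.883) = 2646.0×1.0589 ≈ 2802 m/s.
Total Δv = 4142 + 2802 = 6944 m/s.

Δv ≈ 6.94 km/s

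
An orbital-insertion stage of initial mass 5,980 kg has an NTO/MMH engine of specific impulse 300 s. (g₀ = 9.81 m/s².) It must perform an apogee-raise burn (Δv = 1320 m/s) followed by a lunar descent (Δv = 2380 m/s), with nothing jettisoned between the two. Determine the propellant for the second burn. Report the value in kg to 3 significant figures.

propellant for the second burn ≈ 2120 kg

v_e = Isp · g₀ = 300 × 9.81 = 2943.0 m/s.
After the first burn: m = 5980 × exp(−1320/2943.0) = 5980 × 0.63857 = 3,818.65 kg.
After the second burn: m = 3,818.65 × exp(−2380/2943.0) = 3,818.65 × 0.44544 = 1,700.98 kg.
Second-burn propellant = 3,818.65 − 1,700.98 = 2,117.67 kg.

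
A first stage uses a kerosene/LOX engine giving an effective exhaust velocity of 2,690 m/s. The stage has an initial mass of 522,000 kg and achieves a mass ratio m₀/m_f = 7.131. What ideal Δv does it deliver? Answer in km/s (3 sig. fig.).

Δv = v_e · ln(7.131) = 2690.0 × 1.9645 ≈ 5284.4 m/s.

Δv ≈ 5.28 km/s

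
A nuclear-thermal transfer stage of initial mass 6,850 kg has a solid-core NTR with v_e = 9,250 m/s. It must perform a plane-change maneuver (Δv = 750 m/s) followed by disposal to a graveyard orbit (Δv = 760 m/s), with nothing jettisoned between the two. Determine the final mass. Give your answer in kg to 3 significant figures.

After the first burn: m = 6850 × exp(−750/9250.0) = 6850 × 0.92212 = 6,316.52 kg.
After the second burn: m = 6,316.52 × exp(−760/9250.0) = 6,316.52 × 0.92112 = 5,818.27 kg.

final mass ≈ 5820 kg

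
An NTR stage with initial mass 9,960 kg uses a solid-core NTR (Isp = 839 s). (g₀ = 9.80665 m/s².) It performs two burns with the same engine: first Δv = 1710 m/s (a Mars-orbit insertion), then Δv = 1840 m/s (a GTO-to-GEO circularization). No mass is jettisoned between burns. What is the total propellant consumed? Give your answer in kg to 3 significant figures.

total propellant consumed ≈ 3490 kg

v_e = Isp · g₀ = 839 × 9.80665 = 8227.8 m/s.
After the first burn: m = 9960 × exp(−1710/8227.8) = 9960 × 0.81234 = 8,090.91 kg.
After the second burn: m = 8,090.91 × exp(−1840/8227.8) = 8,090.91 × 0.79961 = 6,469.57 kg.
Total propellant = m₀ − m_final = 9960 − 6,469.57 = 3,490.43 kg.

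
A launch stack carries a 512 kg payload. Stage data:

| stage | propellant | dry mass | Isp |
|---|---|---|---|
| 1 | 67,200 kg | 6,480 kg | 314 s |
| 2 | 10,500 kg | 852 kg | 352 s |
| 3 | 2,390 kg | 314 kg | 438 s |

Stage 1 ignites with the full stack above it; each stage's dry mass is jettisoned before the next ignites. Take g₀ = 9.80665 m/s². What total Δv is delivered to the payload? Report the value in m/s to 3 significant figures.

Ignition mass of stage 1 = 67,200+6,480 + 10,500+852 + 2,390+314 + 512 = 88,248 kg.
Stage 1: m₀ = 88,248 kg, m_f = 88,248 − 67,200 = 21,048 kg; Δv = 314×9.80665×ln(4.193) = 3079.3×1.4333 ≈ 4414 m/s.
Stage 2: m₀ = 14,568 kg, m_f = 14,568 − 10,500 = 4,068 kg; Δv = 352×9.80665×ln(3.581) = 3451.9×1.2757 ≈ 4404 m/s.
Stage 3: m₀ = 3,216 kg, m_f = 3,216 − 2,390 = 826 kg; Δv = 438×9.80665×ln(3.893) = 4295.3×1.3593 ≈ 5839 m/s.
Total Δv = 4414 + 4404 + 5839 = 14657 m/s.

Δv ≈ 14700 m/s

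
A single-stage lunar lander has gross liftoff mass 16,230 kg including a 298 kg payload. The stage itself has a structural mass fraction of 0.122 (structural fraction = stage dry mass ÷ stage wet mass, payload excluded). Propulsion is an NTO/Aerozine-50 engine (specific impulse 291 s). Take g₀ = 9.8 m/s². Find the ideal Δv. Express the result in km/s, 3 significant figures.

Stage wet mass = m₀ − payload = 16,230 − 298 = 15,932 kg.
Stage dry mass = ε × stage wet mass = 0.122 × 15,932 = 1,943.7 kg.
Burnout mass m_f = stage dry + payload = 1,943.7 + 298 = 2,241.7 kg.
v_e = Isp · g₀ = 291 × 9.8 = 2851.8 m/s.
From the ideal rocket equation, Δv = v_e · ln(16,230/2,241.7) = 2851.8 × ln(7.24) = 2851.8 × 1.9796 ≈ 5645 m/s.

Δv ≈ 5.65 km/s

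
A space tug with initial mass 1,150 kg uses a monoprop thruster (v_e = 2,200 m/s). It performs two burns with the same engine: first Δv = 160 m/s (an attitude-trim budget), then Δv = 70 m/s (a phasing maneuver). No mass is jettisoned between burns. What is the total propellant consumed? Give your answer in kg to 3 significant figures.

total propellant consumed ≈ 114 kg

After the first burn: m = 1150 × exp(−160/2200.0) = 1150 × 0.92985 = 1,069.33 kg.
After the second burn: m = 1,069.33 × exp(−70/2200.0) = 1,069.33 × 0.96868 = 1,035.84 kg.
Total propellant = m₀ − m_final = 1150 − 1,035.84 = 114.16 kg.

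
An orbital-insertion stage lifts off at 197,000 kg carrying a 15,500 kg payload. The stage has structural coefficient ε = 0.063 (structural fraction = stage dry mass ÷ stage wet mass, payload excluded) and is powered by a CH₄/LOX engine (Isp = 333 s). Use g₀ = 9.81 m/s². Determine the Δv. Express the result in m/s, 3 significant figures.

Stage wet mass = m₀ − payload = 197,000 − 15,500 = 181,500 kg.
Stage dry mass = ε × stage wet mass = 0.063 × 181,500 = 11,434.5 kg.
Burnout mass m_f = stage dry + payload = 11,434.5 + 15,500 = 26,934.5 kg.
v_e = Isp · g₀ = 333 × 9.81 = 3266.7 m/s.
Δv = v_e · ln(197,000/26,934.5) = 3266.7 × ln(7.314) = 3266.7 × 1.9898 ≈ 6500 m/s.

Δv ≈ 6500 m/s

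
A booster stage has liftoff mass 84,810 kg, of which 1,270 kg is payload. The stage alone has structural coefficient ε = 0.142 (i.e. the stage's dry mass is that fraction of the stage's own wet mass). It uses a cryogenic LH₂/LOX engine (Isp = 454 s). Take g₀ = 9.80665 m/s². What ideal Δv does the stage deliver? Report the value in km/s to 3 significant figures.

Stage wet mass = m₀ − payload = 84,810 − 1,270 = 83,540 kg.
Stage dry mass = ε × stage wet mass = 0.142 × 83,540 = 11,862.7 kg.
Burnout mass m_f = stage dry + payload = 11,862.7 + 1,270 = 13,132.7 kg.
v_e = Isp · g₀ = 454 × 9.80665 = 4452.2 m/s.
Δv = v_e · ln(84,810/13,132.7) = 4452.2 × ln(6.458) = 4452.2 × 1.8653 ≈ 8305 m/s.

Δv ≈ 8.30 km/s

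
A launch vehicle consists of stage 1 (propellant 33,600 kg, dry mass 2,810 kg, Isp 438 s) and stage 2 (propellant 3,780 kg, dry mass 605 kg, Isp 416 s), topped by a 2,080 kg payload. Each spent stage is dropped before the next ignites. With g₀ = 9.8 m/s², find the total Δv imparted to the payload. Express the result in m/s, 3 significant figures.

Δv ≈ 10200 m/s

Ignition mass of stage 1 = 33,600+2,810 + 3,780+605 + 2,080 = 42,875 kg.
Stage 1: m₀ = 42,875 kg, m_f = 42,875 − 33,600 = 9,275 kg; Δv = 438×9.8×ln(4.623) = 4292.4×1.5310 ≈ 6572 m/s.
Stage 2: m₀ = 6,465 kg, m_f = 6,465 − 3,780 = 2,685 kg; Δv = 416×9.8×ln(2.408) = 4076.8×0.8787 ≈ 3582 m/s.
Total Δv = 6572 + 3582 = 10154 m/s.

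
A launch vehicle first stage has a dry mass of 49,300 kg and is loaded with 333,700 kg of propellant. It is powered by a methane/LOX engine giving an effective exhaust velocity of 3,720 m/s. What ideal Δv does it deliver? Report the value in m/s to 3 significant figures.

m₀ = m_dry + m_prop = 49,300 + 333,700 = 383,000 kg.
From the ideal rocket equation, Δv = v_e · ln(m₀/m_f) = 3720.0 × ln(7.769) = 3720.0 × 2.0501 ≈ 7626.4 m/s.

Δv ≈ 7630 m/s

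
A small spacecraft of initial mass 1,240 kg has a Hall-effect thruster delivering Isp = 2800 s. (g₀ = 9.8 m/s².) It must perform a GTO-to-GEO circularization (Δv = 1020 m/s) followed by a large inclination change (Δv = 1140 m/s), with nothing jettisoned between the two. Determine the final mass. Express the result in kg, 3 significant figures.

v_e = Isp · g₀ = 2800 × 9.8 = 27440.0 m/s.
After the first burn: m = 1240 × exp(−1020/27440.0) = 1240 × 0.96351 = 1,194.75 kg.
After the second burn: m = 1,194.75 × exp(−1140/27440.0) = 1,194.75 × 0.95931 = 1,146.14 kg.

final mass ≈ 1150 kg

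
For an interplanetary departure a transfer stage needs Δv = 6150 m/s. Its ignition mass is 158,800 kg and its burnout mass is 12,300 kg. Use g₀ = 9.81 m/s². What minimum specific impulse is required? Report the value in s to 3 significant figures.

Isp ≈ 245 s

ln(m₀/m_f) = ln(158800/12300) = ln(12.91) = 2.5580.
From the ideal rocket equation, v_e = Δv / ln(m₀/m_f) = 6150 / 2.5580 = 2404.2 m/s.
Isp = v_e / g₀ = 2404.2 / 9.81 = 245.1 s.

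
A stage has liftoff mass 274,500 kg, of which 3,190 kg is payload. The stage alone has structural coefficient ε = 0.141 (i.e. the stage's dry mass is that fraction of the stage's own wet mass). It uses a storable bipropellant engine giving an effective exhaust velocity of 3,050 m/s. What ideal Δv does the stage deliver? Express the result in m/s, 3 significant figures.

Stage wet mass = m₀ − payload = 274,500 − 3,190 = 271,310 kg.
Stage dry mass = ε × stage wet mass = 0.141 × 271,310 = 38,254.7 kg.
Burnout mass m_f = stage dry + payload = 38,254.7 + 3,190 = 41,444.7 kg.
Δv = v_e · ln(274,500/41,444.7) = 3050.0 × ln(6.623) = 3050.0 × 1.8906 ≈ 5766 m/s.

Δv ≈ 5770 m/s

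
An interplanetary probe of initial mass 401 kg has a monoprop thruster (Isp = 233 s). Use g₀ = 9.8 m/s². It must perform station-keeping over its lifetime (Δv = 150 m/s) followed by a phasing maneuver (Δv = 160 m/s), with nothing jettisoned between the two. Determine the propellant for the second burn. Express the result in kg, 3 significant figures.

propellant for the second burn ≈ 25.4 kg

v_e = Isp · g₀ = 233 × 9.8 = 2283.4 m/s.
After the first burn: m = 401 × exp(−150/2283.4) = 401 × 0.93642 = 375.504 kg.
After the second burn: m = 375.504 × exp(−160/2283.4) = 375.504 × 0.93233 = 350.094 kg.
Second-burn propellant = 375.504 − 350.094 = 25.41 kg.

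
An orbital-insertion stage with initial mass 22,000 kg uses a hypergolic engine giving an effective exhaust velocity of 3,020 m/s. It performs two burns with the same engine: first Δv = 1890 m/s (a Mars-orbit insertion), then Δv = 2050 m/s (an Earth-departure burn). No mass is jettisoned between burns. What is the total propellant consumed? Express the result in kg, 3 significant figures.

total propellant consumed ≈ 16000 kg

After the first burn: m = 22000 × exp(−1890/3020.0) = 22000 × 0.53482 = 11,766 kg.
After the second burn: m = 11,766 × exp(−2050/3020.0) = 11,766 × 0.50722 = 5,967.95 kg.
Total propellant = m₀ − m_final = 22000 − 5,967.95 = 16,032.05 kg.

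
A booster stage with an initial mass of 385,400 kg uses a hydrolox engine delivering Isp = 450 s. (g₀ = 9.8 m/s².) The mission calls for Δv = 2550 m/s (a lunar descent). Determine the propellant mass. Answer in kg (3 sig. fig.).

propellant mass ≈ 169000 kg

v_e = Isp · g₀ = 450 × 9.8 = 4410.0 m/s.
Using Δv = v_e ln(m₀/m_f): m₀/m_f = exp(Δv / v_e) = exp(2550 / 4410.0) = exp(0.5782) = 1.7829.
m_f = 385,400 / 1.7829 = 216,165 kg, so propellant = m₀ − m_f = 385,400 − 216,165 = 169,235 kg.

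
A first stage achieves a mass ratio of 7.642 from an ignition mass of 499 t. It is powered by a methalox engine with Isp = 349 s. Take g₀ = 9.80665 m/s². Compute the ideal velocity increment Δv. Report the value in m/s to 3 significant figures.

v_e = Isp · g₀ = 349 × 9.80665 = 3422.5 m/s.
Rocket equation: Δv = v_e · ln(7.642) = 3422.5 × 2.0337 ≈ 6960.2 m/s.

Δv ≈ 6960 m/s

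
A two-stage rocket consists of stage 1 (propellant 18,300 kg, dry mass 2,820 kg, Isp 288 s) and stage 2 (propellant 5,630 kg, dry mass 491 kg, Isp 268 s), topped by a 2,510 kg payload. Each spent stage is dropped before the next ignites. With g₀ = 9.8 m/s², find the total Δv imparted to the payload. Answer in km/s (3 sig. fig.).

Ignition mass of stage 1 = 18,300+2,820 + 5,630+491 + 2,510 = 29,751 kg.
Stage 1: m₀ = 29,751 kg, m_f = 29,751 − 18,300 = 11,451 kg; Δv = 288×9.8×ln(2.598) = 2822.4×0.9548 ≈ 2695 m/s.
Stage 2: m₀ = 8,631 kg, m_f = 8,631 − 5,630 = 3,001 kg; Δv = 268×9.8×ln(2.876) = 2626.4×1.0564 ≈ 2775 m/s.
Total Δv = 2695 + 2775 = 5470 m/s.

Δv ≈ 5.47 km/s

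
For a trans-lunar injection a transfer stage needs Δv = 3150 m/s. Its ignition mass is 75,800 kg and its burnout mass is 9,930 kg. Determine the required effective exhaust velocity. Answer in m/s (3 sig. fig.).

v_e ≈ 1550 m/s

ln(m₀/m_f) = ln(75800/9930) = ln(7.633) = 2.0325.
By the Tsiolkovsky rocket equation, v_e = Δv / ln(m₀/m_f) = 3150 / 2.0325 = 1549.8 m/s.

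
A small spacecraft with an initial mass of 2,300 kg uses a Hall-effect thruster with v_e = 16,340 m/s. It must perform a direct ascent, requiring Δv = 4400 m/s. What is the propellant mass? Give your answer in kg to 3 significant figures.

propellant mass ≈ 543 kg

By the Tsiolkovsky rocket equation, m₀/m_f = exp(Δv / v_e) = exp(4400 / 16340.0) = exp(0.2693) = 1.3090.
m_f = 2,300 / 1.3090 = 1,757.07 kg, so propellant = m₀ − m_f = 2,300 − 1,757.07 = 542.93 kg.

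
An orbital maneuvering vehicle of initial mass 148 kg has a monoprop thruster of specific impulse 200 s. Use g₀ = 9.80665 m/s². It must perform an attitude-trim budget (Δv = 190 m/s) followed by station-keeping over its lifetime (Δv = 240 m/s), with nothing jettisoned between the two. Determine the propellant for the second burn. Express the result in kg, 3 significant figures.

propellant for the second burn ≈ 15.5 kg

v_e = Isp · g₀ = 200 × 9.80665 = 1961.3 m/s.
After the first burn: m = 148 × exp(−190/1961.3) = 148 × 0.90767 = 134.335 kg.
After the second burn: m = 134.335 × exp(−240/1961.3) = 134.335 × 0.88482 = 118.862 kg.
Second-burn propellant = 134.335 − 118.862 = 15.473 kg.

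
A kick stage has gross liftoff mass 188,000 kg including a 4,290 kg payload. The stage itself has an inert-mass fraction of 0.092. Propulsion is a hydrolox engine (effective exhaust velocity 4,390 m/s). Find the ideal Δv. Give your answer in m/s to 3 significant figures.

Δv ≈ 9580 m/s

Stage wet mass = m₀ − payload = 188,000 − 4,290 = 183,710 kg.
Stage dry mass = ε × stage wet mass = 0.092 × 183,710 = 16,901.3 kg.
Burnout mass m_f = stage dry + payload = 16,901.3 + 4,290 = 21,191.3 kg.
Rocket equation: Δv = v_e · ln(188,000/21,191.3) = 4390.0 × ln(8.872) = 4390.0 × 2.1829 ≈ 9583 m/s.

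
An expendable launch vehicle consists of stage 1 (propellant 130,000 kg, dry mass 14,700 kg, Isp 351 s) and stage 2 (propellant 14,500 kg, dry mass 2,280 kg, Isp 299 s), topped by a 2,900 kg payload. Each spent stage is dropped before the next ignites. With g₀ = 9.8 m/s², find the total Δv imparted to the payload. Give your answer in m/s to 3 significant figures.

Ignition mass of stage 1 = 130,000+14,700 + 14,500+2,280 + 2,900 = 164,380 kg.
Stage 1: m₀ = 164,380 kg, m_f = 164,380 − 130,000 = 34,380 kg; Δv = 351×9.8×ln(4.781) = 3439.8×1.5647 ≈ 5382 m/s.
Stage 2: m₀ = 19,680 kg, m_f = 19,680 − 14,500 = 5,180 kg; Δv = 299×9.8×ln(3.799) = 2930.2×1.3348 ≈ 3911 m/s.
Total Δv = 5382 + 3911 = 9293 m/s.

Δv ≈ 9290 m/s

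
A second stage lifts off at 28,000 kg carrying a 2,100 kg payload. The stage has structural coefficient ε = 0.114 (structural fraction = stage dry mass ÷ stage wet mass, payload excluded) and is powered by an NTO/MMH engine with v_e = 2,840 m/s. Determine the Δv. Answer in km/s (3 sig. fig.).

Stage wet mass = m₀ − payload = 28,000 − 2,100 = 25,900 kg.
Stage dry mass = ε × stage wet mass = 0.114 × 25,900 = 2,952.6 kg.
Burnout mass m_f = stage dry + payload = 2,952.6 + 2,100 = 5,052.6 kg.
By the Tsiolkovsky rocket equation, Δv = v_e · ln(28,000/5,052.6) = 2840.0 × ln(5.542) = 2840.0 × 1.7123 ≈ 4863 m/s.

Δv ≈ 4.86 km/s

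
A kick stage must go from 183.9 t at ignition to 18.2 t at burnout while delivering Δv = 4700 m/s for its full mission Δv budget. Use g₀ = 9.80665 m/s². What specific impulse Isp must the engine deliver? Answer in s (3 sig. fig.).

ln(m₀/m_f) = ln(183900/18200) = ln(10.1) = 2.3130.
v_e = Δv / ln(m₀/m_f) = 4700 / 2.3130 = 2032.0 m/s.
Isp = v_e / g₀ = 2032.0 / 9.80665 = 207.2 s.

Isp ≈ 207 s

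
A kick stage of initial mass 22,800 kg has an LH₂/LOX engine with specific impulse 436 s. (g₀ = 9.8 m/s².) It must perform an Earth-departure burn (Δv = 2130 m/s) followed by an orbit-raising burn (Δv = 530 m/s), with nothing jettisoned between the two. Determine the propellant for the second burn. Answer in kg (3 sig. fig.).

v_e = Isp · g₀ = 436 × 9.8 = 4272.8 m/s.
After the first burn: m = 22800 × exp(−2130/4272.8) = 22800 × 0.60744 = 13,849.6 kg.
After the second burn: m = 13,849.6 × exp(−530/4272.8) = 13,849.6 × 0.88334 = 12,233.9 kg.
Second-burn propellant = 13,849.6 − 12,233.9 = 1,615.7 kg.

propellant for the second burn ≈ 1620 kg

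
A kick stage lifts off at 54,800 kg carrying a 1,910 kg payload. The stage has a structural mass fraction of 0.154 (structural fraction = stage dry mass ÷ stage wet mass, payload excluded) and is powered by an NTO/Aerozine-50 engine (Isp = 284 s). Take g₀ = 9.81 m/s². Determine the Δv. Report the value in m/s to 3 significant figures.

Δv ≈ 4720 m/s

Stage wet mass = m₀ − payload = 54,800 − 1,910 = 52,890 kg.
Stage dry mass = ε × stage wet mass = 0.154 × 52,890 = 8,145.06 kg.
Burnout mass m_f = stage dry + payload = 8,145.06 + 1,910 = 10,055.06 kg.
v_e = Isp · g₀ = 284 × 9.81 = 2786.0 m/s.
Rocket equation: Δv = v_e · ln(54,800/10,055.06) = 2786.0 × ln(5.45) = 2786.0 × 1.6956 ≈ 4724 m/s.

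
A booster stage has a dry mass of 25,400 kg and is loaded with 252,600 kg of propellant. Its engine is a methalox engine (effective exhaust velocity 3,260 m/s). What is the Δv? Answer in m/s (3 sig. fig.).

m₀ = m_dry + m_prop = 25,400 + 252,600 = 278,000 kg.
Δv = v_e · ln(m₀/m_f) = 3260.0 × ln(10.94) = 3260.0 × 2.3929 ≈ 7800.8 m/s.

Δv ≈ 7800 m/s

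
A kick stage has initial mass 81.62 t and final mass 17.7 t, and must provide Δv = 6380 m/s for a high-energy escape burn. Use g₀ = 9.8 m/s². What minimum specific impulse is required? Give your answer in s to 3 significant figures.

ln(m₀/m_f) = ln(81620/17700) = ln(4.611) = 1.5285.
v_e = Δv / ln(m₀/m_f) = 6380 / 1.5285 = 4174.0 m/s.
Isp = v_e / g₀ = 4174.0 / 9.8 = 425.9 s.

Isp ≈ 426 s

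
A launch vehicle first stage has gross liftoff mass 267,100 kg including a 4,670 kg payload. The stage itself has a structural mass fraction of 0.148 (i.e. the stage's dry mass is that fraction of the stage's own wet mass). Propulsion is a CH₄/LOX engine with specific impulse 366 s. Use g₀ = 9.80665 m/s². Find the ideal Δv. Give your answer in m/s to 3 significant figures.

Stage wet mass = m₀ − payload = 267,100 − 4,670 = 262,430 kg.
Stage dry mass = ε × stage wet mass = 0.148 × 262,430 = 38,839.6 kg.
Burnout mass m_f = stage dry + payload = 38,839.6 + 4,670 = 43,509.6 kg.
v_e = Isp · g₀ = 366 × 9.80665 = 3589.2 m/s.
Δv = v_e · ln(267,100/43,509.6) = 3589.2 × ln(6.139) = 3589.2 × 1.8146 ≈ 6513 m/s.

Δv ≈ 6510 m/s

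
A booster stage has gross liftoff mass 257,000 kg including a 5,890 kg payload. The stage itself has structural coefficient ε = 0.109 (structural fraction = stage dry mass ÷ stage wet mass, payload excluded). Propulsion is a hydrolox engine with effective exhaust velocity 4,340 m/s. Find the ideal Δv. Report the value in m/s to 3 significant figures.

Stage wet mass = m₀ − payload = 257,000 − 5,890 = 251,110 kg.
Stage dry mass = ε × stage wet mass = 0.109 × 251,110 = 27,371 kg.
Burnout mass m_f = stage dry + payload = 27,371 + 5,890 = 33,261 kg.
By the Tsiolkovsky rocket equation, Δv = v_e · ln(257,000/33,261) = 4340.0 × ln(7.727) = 4340.0 × 2.0447 ≈ 8874 m/s.

Δv ≈ 8870 m/s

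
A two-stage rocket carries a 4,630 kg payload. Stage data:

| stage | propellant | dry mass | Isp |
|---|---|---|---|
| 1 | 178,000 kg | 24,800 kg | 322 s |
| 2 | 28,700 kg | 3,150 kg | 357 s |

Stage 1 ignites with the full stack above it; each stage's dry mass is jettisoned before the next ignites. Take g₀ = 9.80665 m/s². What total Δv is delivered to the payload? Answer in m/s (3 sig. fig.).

Ignition mass of stage 1 = 178,000+24,800 + 28,700+3,150 + 4,630 = 239,280 kg.
Stage 1: m₀ = 239,280 kg, m_f = 239,280 − 178,000 = 61,280 kg; Δv = 322×9.80665×ln(3.905) = 3157.7×1.3622 ≈ 4301 m/s.
Stage 2: m₀ = 36,480 kg, m_f = 36,480 − 28,700 = 7,780 kg; Δv = 357×9.80665×ln(4.689) = 3501.0×1.5452 ≈ 5410 m/s.
Total Δv = 4301 + 5410 = 9711 m/s.

Δv ≈ 9710 m/s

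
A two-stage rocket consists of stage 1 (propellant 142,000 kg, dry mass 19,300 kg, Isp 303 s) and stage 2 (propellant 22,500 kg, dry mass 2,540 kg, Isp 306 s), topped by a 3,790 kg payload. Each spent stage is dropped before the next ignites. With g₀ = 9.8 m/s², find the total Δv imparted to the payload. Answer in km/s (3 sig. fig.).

Ignition mass of stage 1 = 142,000+19,300 + 22,500+2,540 + 3,790 = 190,130 kg.
Stage 1: m₀ = 190,130 kg, m_f = 190,130 − 142,000 = 48,130 kg; Δv = 303×9.8×ln(3.95) = 2969.4×1.3738 ≈ 4079 m/s.
Stage 2: m₀ = 28,830 kg, m_f = 28,830 − 22,500 = 6,330 kg; Δv = 306×9.8×ln(4.555) = 2998.8×1.5161 ≈ 4547 m/s.
Total Δv = 4079 + 4547 = 8626 m/s.

Δv ≈ 8.63 km/s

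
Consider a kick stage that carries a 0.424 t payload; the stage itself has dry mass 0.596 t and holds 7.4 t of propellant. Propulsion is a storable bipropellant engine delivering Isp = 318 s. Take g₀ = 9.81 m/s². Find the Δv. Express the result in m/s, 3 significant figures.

v_e = Isp · g₀ = 318 × 9.81 = 3119.6 m/s.
m₀ = payload + dry + propellant = 0.424 + 0.596 + 7.4 = 8.42 t.
m_f = payload + dry = 0.424 + 0.596 = 1.02 t.
Using Δv = v_e ln(m₀/m_f): Δv = v_e · ln(m₀/m_f) = 3119.6 × ln(8.255) = 3119.6 × 2.1108 ≈ 6584.8 m/s.

Δv ≈ 6580 m/s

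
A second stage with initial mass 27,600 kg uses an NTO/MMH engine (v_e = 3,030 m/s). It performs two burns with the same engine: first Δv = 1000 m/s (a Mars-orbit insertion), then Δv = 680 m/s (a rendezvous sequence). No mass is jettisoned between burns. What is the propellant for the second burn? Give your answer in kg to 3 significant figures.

After the first burn: m = 27600 × exp(−1000/3030.0) = 27600 × 0.71890 = 19,841.6 kg.
After the second burn: m = 19,841.6 × exp(−680/3030.0) = 19,841.6 × 0.79898 = 15,853 kg.
Second-burn propellant = 19,841.6 − 15,853 = 3,988.6 kg.

propellant for the second burn ≈ 3990 kg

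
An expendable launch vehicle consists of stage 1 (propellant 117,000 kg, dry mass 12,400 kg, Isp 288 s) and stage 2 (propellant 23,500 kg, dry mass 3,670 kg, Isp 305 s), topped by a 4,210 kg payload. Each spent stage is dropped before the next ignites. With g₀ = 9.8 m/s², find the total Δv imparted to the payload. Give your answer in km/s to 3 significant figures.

Ignition mass of stage 1 = 117,000+12,400 + 23,500+3,670 + 4,210 = 160,780 kg.
Stage 1: m₀ = 160,780 kg, m_f = 160,780 − 117,000 = 43,780 kg; Δv = 288×9.8×ln(3.672) = 2822.4×1.3009 ≈ 3672 m/s.
Stage 2: m₀ = 31,380 kg, m_f = 31,380 − 23,500 = 7,880 kg; Δv = 305×9.8×ln(3.982) = 2989.0×1.3818 ≈ 4130 m/s.
Total Δv = 3672 + 4130 = 7802 m/s.

Δv ≈ 7.80 km/s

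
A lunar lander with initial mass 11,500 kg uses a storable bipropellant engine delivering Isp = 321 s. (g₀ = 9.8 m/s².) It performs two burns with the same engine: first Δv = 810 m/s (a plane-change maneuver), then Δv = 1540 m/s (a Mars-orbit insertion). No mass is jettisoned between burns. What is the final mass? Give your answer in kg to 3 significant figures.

v_e = Isp · g₀ = 321 × 9.8 = 3145.8 m/s.
After the first burn: m = 11500 × exp(−810/3145.8) = 11500 × 0.77299 = 8,889.39 kg.
After the second burn: m = 8,889.39 × exp(−1540/3145.8) = 8,889.39 × 0.61291 = 5,448.4 kg.

final mass ≈ 5450 kg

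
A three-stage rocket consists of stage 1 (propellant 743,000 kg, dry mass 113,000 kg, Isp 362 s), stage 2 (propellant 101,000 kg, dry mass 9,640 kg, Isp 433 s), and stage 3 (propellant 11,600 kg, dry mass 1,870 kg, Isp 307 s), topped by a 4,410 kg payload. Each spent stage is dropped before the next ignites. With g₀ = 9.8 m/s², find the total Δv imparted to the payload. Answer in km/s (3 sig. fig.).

Ignition mass of stage 1 = 743,000+113,000 + 101,000+9,640 + 11,600+1,870 + 4,410 = 984,520 kg.
Stage 1: m₀ = 984,520 kg, m_f = 984,520 − 743,000 = 241,520 kg; Δv = 362×9.8×ln(4.076) = 3547.6×1.4052 ≈ 4985 m/s.
Stage 2: m₀ = 128,520 kg, m_f = 128,520 − 101,000 = 27,520 kg; Δv = 433×9.8×ln(4.67) = 4243.4×1.5412 ≈ 6540 m/s.
Stage 3: m₀ = 17,880 kg, m_f = 17,880 − 11,600 = 6,280 kg; Δv = 307×9.8×ln(2.847) = 3008.6×1.0463 ≈ 3148 m/s.
Total Δv = 4985 + 6540 + 3148 = 14673 m/s.

Δv ≈ 14.7 km/s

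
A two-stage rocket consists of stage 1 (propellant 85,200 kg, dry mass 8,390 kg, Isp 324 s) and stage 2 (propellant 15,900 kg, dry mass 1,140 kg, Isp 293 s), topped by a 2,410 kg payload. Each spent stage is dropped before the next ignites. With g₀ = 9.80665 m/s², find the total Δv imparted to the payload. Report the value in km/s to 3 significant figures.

Ignition mass of stage 1 = 85,200+8,390 + 15,900+1,140 + 2,410 = 113,040 kg.
Stage 1: m₀ = 113,040 kg, m_f = 113,040 − 85,200 = 27,840 kg; Δv = 324×9.80665×ln(4.06) = 3177.4×1.4013 ≈ 4452 m/s.
Stage 2: m₀ = 19,450 kg, m_f = 19,450 − 15,900 = 3,550 kg; Δv = 293×9.80665×ln(5.479) = 2873.3×1.7009 ≈ 4887 m/s.
Total Δv = 4452 + 4887 = 9339 m/s.

Δv ≈ 9.34 km/s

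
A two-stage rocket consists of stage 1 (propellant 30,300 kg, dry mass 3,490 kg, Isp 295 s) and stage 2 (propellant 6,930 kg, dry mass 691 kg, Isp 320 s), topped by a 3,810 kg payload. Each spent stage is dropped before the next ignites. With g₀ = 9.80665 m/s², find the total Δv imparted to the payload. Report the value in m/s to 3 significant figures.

Δv ≈ 6130 m/s

Ignition mass of stage 1 = 30,300+3,490 + 6,930+691 + 3,810 = 45,221 kg.
Stage 1: m₀ = 45,221 kg, m_f = 45,221 − 30,300 = 14,921 kg; Δv = 295×9.80665×ln(3.031) = 2893.0×1.1088 ≈ 3208 m/s.
Stage 2: m₀ = 11,431 kg, m_f = 11,431 − 6,930 = 4,501 kg; Δv = 320×9.80665×ln(2.54) = 3138.1×0.9320 ≈ 2925 m/s.
Total Δv = 3208 + 2925 = 6133 m/s.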